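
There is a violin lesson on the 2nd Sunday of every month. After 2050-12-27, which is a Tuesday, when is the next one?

2051-01-08

December 2050 starts on a Thursday; its first Sunday is the 4th, so the 2nd Sunday is the 11th — 2050-12-11.
That is not after 2050-12-27, so look at January 2051.
January 2051 starts on a Sunday; its first Sunday is the 1st, so the 2nd Sunday is the 8th — 2051-01-08.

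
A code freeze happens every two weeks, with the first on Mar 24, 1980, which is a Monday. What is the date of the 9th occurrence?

Jul 14, 1980

The 9th occurrence is 8 intervals after the first: 8 × 14 = 112 days after Mar 24, 1980.
Mar has 31 days — 7 days to the end of Mar leaves 105.
Apr has 30 days (75 left).
May has 31 days (44 left).
Jun has 30 days (14 left).
14 days into Jul → Jul 14, 1980.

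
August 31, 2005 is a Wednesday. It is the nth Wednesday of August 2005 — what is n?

Day 31 falls in week ⌈31/7⌉ of the month.
Days 1–7 hold the 1st Wednesday, 8–14 the 2nd, 15–21 the 3rd, 22–28 the 4th, 29–31 the 5th.
31 is in the range for the 5th.

5th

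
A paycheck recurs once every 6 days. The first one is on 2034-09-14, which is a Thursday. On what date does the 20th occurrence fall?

2035-01-06

The 20th occurrence is 19 intervals after the first: 19 × 6 = 114 days after 2034-09-14.
September has 30 days — 16 days to the end of September leaves 98.
October has 31 days (67 left).
November has 30 days (37 left).
December has 31 days (6 left).
6 days into January → 2035-01-06.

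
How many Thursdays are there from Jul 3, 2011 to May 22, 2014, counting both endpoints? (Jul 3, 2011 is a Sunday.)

Jul 3, 2011 is a Sunday; the first Thursday on or after it is Jul 7, 2011 (4 days later).
From Jul 7, 2011 to May 22, 2014: 177 + 366 + 365 + 142 = 1050 days (rest of 2011, 2012, 2013, to May 22, 2014 in 2014).
1050 ÷ 7 = 150 full weeks with remainder 0, so 150 more Thursdays after the first → 151.

151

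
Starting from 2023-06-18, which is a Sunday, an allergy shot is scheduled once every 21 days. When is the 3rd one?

The 3rd occurrence is 2 intervals after the first: 2 × 21 = 42 days after 2023-06-18.
June has 30 days — 12 days to the end of June leaves 30.
30 days into July → 2023-07-30.

2023-07-30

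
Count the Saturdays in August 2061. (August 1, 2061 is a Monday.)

4

August 1, 2061 is a Monday; the first Saturday on or after it is August 6, 2061 (5 days later).
From August 6, 2061 to August 31, 2061 is 31 − 6 = 25 days.
25 ÷ 7 = 3 full weeks with remainder 4, so 3 more Saturdays after the first → 4.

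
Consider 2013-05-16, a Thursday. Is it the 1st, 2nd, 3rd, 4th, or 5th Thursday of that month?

3rd

Day 16 falls in week ⌈16/7⌉ of the month.
Days 1–7 hold the 1st Thursday, 8–14 the 2nd, 15–21 the 3rd, 22–28 the 4th, 29–31 the 5th.
16 is in the range for the 3rd.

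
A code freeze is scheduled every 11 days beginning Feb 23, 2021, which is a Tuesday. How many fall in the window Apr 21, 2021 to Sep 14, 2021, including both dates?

13

Occurrences land 11·i days after Feb 23, 2021 for i = 0, 1, 2, …
Apr 21, 2021 is 57 days after the start; 57 ÷ 11 = 5 remainder 2; since the remainder is 2, round up to i = 6. First occurrence in the window: #7 on Apr 30, 2021 (6×11 = 66 days in).
Sep 14, 2021 is 203 days after the start; 203 ÷ 11 = 18 remainder 5. Last occurrence in the window: #19 on Sep 9, 2021.
Occurrences #7 through #19: 13 in total.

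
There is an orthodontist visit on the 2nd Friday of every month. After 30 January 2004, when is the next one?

13 February 2004

January 2004 starts on a Thursday; its first Friday is the 2nd, so the 2nd Friday is the 9th — 9 January 2004.
That is not after 30 January 2004, so look at February 2004.
February 2004 starts on a Sunday; its first Friday is the 6th, so the 2nd Friday is the 13th — 13 February 2004.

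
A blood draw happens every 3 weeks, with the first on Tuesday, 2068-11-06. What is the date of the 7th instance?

2069-03-12

The 7th occurrence is 6 intervals after the first: 6 × 21 = 126 days after 2068-11-06.
November has 30 days — 24 days to the end of November leaves 102.
December has 31 days (71 left).
January has 31 days (40 left).
February has 28 days (12 left).
12 days into March → 2069-03-12.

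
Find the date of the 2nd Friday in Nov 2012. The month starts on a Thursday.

Nov 2012 begins on a Thursday, so the first Friday is Nov 2 (1 day later).
The 2nd Friday is 1 weeks later: 2 + 7 = 9.

Nov 9, 2012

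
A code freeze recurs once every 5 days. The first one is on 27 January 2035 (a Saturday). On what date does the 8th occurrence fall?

The 8th occurrence is 7 intervals after the first: 7 × 5 = 35 days after 27 January 2035.
January has 31 days — 4 days to the end of January leaves 31.
February has 28 days (3 left).
3 days into March → 3 March 2035.

3 March 2035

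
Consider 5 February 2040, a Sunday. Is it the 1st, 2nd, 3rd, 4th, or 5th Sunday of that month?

Day 5 falls in week ⌈5/7⌉ of the month.
Days 1–7 hold the 1st Sunday, 8–14 the 2nd, 15–21 the 3rd, 22–28 the 4th, 29–31 the 5th.
5 is in the range for the 1st.

1st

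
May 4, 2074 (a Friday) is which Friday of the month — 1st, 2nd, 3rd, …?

1st

Day 4 falls in week ⌈4/7⌉ of the month.
Days 1–7 hold the 1st Friday, 8–14 the 2nd, 15–21 the 3rd, 22–28 the 4th, 29–31 the 5th.
4 is in the range for the 1st.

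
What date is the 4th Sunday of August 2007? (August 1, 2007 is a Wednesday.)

26 August 2007

August 2007 begins on a Wednesday, so the first Sunday is August 5 (4 days later).
The 4th Sunday is 3 weeks later: 5 + 21 = 26.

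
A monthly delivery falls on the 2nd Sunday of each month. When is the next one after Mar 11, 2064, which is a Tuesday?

Apr 13, 2064

Mar 2064 starts on a Saturday; its first Sunday is the 2nd, so the 2nd Sunday is the 9th — Mar 9, 2064.
That is not after Mar 11, 2064, so look at Apr 2064.
Apr 2064 starts on a Tuesday; its first Sunday is the 6th, so the 2nd Sunday is the 13th — Apr 13, 2064.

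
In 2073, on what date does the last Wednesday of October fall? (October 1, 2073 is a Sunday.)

October 2073 begins on a Sunday, so the first Wednesday is October 4 (3 days later).
October 2073 has 31 days. Adding weeks: 4, 11, 18, 25 — the last one ≤ 31 is the 25th.

25 October 2073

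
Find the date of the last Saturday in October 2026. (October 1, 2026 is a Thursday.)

31 October 2026

October 2026 begins on a Thursday, so the first Saturday is October 3 (2 days later).
October 2026 has 31 days. Adding weeks: 3, 10, 17, 24, 31 — the last one ≤ 31 is the 31st.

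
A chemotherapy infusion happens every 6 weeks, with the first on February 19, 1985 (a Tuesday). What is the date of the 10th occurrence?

The 10th occurrence is 9 intervals after the first: 9 × 42 = 378 days after February 19, 1985.
February has 28 days — 9 days to the end of February leaves 369.
March has 31 days (338 left).
April has 30 days (308 left).
May has 31 days (277 left).
June has 30 days (247 left).
July has 31 days (216 left).
August has 31 days (185 left).
September has 30 days (155 left).
October has 31 days (124 left).
November has 30 days (94 left).
December has 31 days (63 left).
January has 31 days (32 left).
February has 28 days (4 left).
4 days into March → March 4, 1986.

March 4, 1986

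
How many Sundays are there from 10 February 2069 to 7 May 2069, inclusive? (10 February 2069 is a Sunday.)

13

10 February 2069 is a Sunday; the first Sunday on or after it is 10 February 2069.
From 10 February 2069 to 7 May 2069: 18 + 31 + 30 + 7 = 86 days (rest of February, March, April, May).
86 ÷ 7 = 12 full weeks with remainder 2, so 12 more Sundays after the first → 13.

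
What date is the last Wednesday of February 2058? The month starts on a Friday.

February 2058 begins on a Friday, so the first Wednesday is February 6 (5 days later).
February 2058 has 28 days. Adding weeks: 6, 13, 20, 27 — the last one ≤ 28 is the 27th.

February 27, 2058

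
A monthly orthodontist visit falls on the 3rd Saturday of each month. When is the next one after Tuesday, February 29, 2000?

February 2000 starts on a Tuesday; its first Saturday is the 5th, so the 3rd Saturday is the 19th — February 19, 2000.
That is not after February 29, 2000, so look at March 2000.
March 2000 starts on a Wednesday; its first Saturday is the 4th, so the 3rd Saturday is the 18th — March 18, 2000.

March 18, 2000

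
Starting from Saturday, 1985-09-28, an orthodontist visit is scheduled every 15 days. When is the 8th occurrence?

1986-01-11

The 8th occurrence is 7 intervals after the first: 7 × 15 = 105 days after 1985-09-28.
September has 30 days — 2 days to the end of September leaves 103.
October has 31 days (72 left).
November has 30 days (42 left).
December has 31 days (11 left).
11 days into January → 1986-01-11.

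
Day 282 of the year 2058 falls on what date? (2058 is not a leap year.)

January has 31 days (282 − 31 = 251 remain).
February has 28 days (251 − 28 = 223 remain).
March has 31 days (223 − 31 = 192 remain).
April has 30 days (192 − 30 = 162 remain).
May has 31 days (162 − 31 = 131 remain).
June has 30 days (131 − 30 = 101 remain).
July has 31 days (101 − 31 = 70 remain).
August has 31 days (70 − 31 = 39 remain).
September has 30 days (39 − 30 = 9 remain).
9 into October → October 9.

October 9, 2058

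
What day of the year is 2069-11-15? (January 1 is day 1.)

319

Days in months before November: 31 + 28 + 31 + 30 + 31 + 30 + 31 + 31 + 30 + 31 = 304.
Plus 15 days into November → day 319.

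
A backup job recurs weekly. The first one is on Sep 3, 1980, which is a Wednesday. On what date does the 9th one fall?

Oct 29, 1980

The 9th occurrence is 8 intervals after the first: 8 × 7 = 56 days after Sep 3, 1980.
Sep has 30 days — 27 days to the end of Sep leaves 29.
29 days into Oct → Oct 29, 1980.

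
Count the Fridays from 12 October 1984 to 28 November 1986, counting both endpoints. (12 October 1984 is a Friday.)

112

12 October 1984 is a Friday; the first Friday on or after it is 12 October 1984.
From 12 October 1984 to 28 November 1986: 80 + 365 + 332 = 777 days (rest of 1984, 1985, to 28 November 1986 in 1986).
777 ÷ 7 = 111 full weeks with remainder 0, so 111 more Fridays after the first → 112.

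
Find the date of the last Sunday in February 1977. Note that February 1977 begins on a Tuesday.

February 1977 begins on a Tuesday, so the first Sunday is February 6 (5 days later).
February 1977 has 28 days. Adding weeks: 6, 13, 20, 27 — the last one ≤ 28 is the 27th.

27 February 1977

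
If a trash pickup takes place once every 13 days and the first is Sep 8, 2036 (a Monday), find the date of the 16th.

Mar 22, 2037

The 16th occurrence is 15 intervals after the first: 15 × 13 = 195 days after Sep 8, 2036.
Sep has 30 days — 22 days to the end of Sep leaves 173.
Oct has 31 days (142 left).
Nov has 30 days (112 left).
Dec has 31 days (81 left).
Jan has 31 days (50 left).
Feb has 28 days (22 left).
22 days into Mar → Mar 22, 2037.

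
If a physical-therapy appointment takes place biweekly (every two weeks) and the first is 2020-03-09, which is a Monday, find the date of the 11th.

2020-07-27

The 11th occurrence is 10 intervals after the first: 10 × 14 = 140 days after 2020-03-09.
March has 31 days — 22 days to the end of March leaves 118.
April has 30 days (88 left).
May has 31 days (57 left).
June has 30 days (27 left).
27 days into July → 2020-07-27.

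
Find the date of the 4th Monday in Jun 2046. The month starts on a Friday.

Jun 2046 begins on a Friday, so the first Monday is Jun 4 (3 days later).
The 4th Monday is 3 weeks later: 4 + 21 = 25.

Jun 25, 2046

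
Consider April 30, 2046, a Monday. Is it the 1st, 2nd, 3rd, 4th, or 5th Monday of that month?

Day 30 falls in week ⌈30/7⌉ of the month.
Days 1–7 hold the 1st Monday, 8–14 the 2nd, 15–21 the 3rd, 22–28 the 4th, 29–31 the 5th.
30 is in the range for the 5th.

5th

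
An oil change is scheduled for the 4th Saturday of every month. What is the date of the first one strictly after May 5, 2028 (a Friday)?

May 27, 2028

May 2028 starts on a Monday; its first Saturday is the 6th, so the 4th Saturday is the 27th — May 27, 2028.
May 27, 2028 is after May 5, 2028, so that is the next one.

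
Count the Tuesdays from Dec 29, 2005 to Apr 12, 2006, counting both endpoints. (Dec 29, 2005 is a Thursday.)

15

Dec 29, 2005 is a Thursday; the first Tuesday on or after it is Jan 3, 2006 (5 days later).
From Jan 3, 2006 to Apr 12, 2006: 28 + 28 + 31 + 12 = 99 days (rest of Jan, Feb, Mar, Apr).
99 ÷ 7 = 14 full weeks with remainder 1, so 14 more Tuesdays after the first → 15.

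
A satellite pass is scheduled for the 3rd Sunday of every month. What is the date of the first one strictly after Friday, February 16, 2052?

February 18, 2052

February 2052 starts on a Thursday; its first Sunday is the 4th, so the 3rd Sunday is the 18th — February 18, 2052.
February 18, 2052 is after February 16, 2052, so that is the next one.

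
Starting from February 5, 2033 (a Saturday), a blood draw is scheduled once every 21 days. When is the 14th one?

November 5, 2033

The 14th occurrence is 13 intervals after the first: 13 × 21 = 273 days after February 5, 2033.
February has 28 days — 23 days to the end of February leaves 250.
March has 31 days (219 left).
April has 30 days (189 left).
May has 31 days (158 left).
June has 30 days (128 left).
July has 31 days (97 left).
August has 31 days (66 left).
September has 30 days (36 left).
October has 31 days (5 left).
5 days into November → November 5, 2033.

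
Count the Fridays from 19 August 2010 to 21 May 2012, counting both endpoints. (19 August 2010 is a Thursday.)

19 August 2010 is a Thursday; the first Friday on or after it is 20 August 2010 (1 day later).
From 20 August 2010 to 21 May 2012: 133 + 365 + 142 = 640 days (rest of 2010, 2011, to 21 May 2012 in 2012).
640 ÷ 7 = 91 full weeks with remainder 3, so 91 more Fridays after the first → 92.

92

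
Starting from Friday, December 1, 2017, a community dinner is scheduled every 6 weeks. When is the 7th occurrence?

August 10, 2018

The 7th occurrence is 6 intervals after the first: 6 × 42 = 252 days after December 1, 2017.
December has 31 days — 30 days to the end of December leaves 222.
January has 31 days (191 left).
February has 28 days (163 left).
March has 31 days (132 left).
April has 30 days (102 left).
May has 31 days (71 left).
June has 30 days (41 left).
July has 31 days (10 left).
10 days into August → August 10, 2018.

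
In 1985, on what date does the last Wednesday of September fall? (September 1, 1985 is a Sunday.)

September 1985 begins on a Sunday, so the first Wednesday is September 4 (3 days later).
September 1985 has 30 days. Adding weeks: 4, 11, 18, 25 — the last one ≤ 30 is the 25th.

25 September 1985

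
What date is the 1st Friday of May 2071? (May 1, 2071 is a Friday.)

May 2071 begins on a Friday, so the first Friday is May 1.

May 1, 2071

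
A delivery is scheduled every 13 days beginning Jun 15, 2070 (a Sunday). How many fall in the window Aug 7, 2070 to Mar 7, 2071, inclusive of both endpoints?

16

Occurrences land 13·i days after Jun 15, 2070 for i = 0, 1, 2, …
Aug 7, 2070 is 53 days after the start; 53 ÷ 13 = 4 remainder 1; since the remainder is 1, round up to i = 5. First occurrence in the window: #6 on Aug 19, 2070 (5×13 = 65 days in).
Mar 7, 2071 is 265 days after the start; 265 ÷ 13 = 20 remainder 5. Last occurrence in the window: #21 on Mar 2, 2071.
Occurrences #6 through #21: 16 in total.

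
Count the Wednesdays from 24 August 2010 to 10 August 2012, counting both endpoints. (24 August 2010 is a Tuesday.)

103

24 August 2010 is a Tuesday; the first Wednesday on or after it is 25 August 2010 (1 day later).
From 25 August 2010 to 10 August 2012: 128 + 365 + 223 = 716 days (rest of 2010, 2011, to 10 August 2012 in 2012).
716 ÷ 7 = 102 full weeks with remainder 2, so 102 more Wednesdays after the first → 103.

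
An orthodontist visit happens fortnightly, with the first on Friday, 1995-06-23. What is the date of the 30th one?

1996-08-02

The 30th occurrence is 29 intervals after the first: 29 × 14 = 406 days after 1995-06-23.
June has 30 days — 7 days to the end of June leaves 399.
July has 31 days (368 left).
August has 31 days (337 left).
September has 30 days (307 left).
October has 31 days (276 left).
November has 30 days (246 left).
December has 31 days (215 left).
January has 31 days (184 left).
February has 29 days (155 left).
March has 31 days (124 left).
April has 30 days (94 left).
May has 31 days (63 left).
June has 30 days (33 left).
July has 31 days (2 left).
2 days into August → 1996-08-02.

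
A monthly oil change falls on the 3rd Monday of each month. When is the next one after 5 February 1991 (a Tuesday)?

18 February 1991

February 1991 starts on a Friday; its first Monday is the 4th, so the 3rd Monday is the 18th — 18 February 1991.
18 February 1991 is after 5 February 1991, so that is the next one.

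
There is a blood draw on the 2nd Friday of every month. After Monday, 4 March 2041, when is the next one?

8 March 2041

March 2041 starts on a Friday; its first Friday is the 1st, so the 2nd Friday is the 8th — 8 March 2041.
8 March 2041 is after 4 March 2041, so that is the next one.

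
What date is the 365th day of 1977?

Jan has 31 days (365 − 31 = 334 remain).
Feb has 28 days (334 − 28 = 306 remain).
Mar has 31 days (306 − 31 = 275 remain).
Apr has 30 days (275 − 30 = 245 remain).
May has 31 days (245 − 31 = 214 remain).
Jun has 30 days (214 − 30 = 184 remain).
Jul has 31 days (184 − 31 = 153 remain).
Aug has 31 days (153 − 31 = 122 remain).
Sep has 30 days (122 − 30 = 92 remain).
Oct has 31 days (92 − 31 = 61 remain).
Nov has 30 days (61 − 30 = 31 remain).
31 into Dec → Dec 31.

Dec 31, 1977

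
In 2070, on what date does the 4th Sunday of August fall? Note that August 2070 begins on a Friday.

August 2070 begins on a Friday, so the first Sunday is August 3 (2 days later).
The 4th Sunday is 3 weeks later: 3 + 21 = 24.

24 August 2070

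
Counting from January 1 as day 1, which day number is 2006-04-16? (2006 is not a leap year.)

106

Days in months before April: 31 + 28 + 31 = 90.
Plus 16 days into April → day 106.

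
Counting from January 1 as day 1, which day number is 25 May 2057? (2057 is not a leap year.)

Days in months before May: 31 + 28 + 31 + 30 = 120.
Plus 25 days into May → day 145.

145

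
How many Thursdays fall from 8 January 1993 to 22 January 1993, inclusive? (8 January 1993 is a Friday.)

8 January 1993 is a Friday; the first Thursday on or after it is 14 January 1993 (6 days later).
From 14 January 1993 to 22 January 1993 is 22 − 14 = 8 days.
8 ÷ 7 = 1 full weeks with remainder 1, so 1 more Thursdays after the first → 2.

2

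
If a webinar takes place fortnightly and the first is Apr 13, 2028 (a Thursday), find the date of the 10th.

The 10th occurrence is 9 intervals after the first: 9 × 14 = 126 days after Apr 13, 2028.
Apr has 30 days — 17 days to the end of Apr leaves 109.
May has 31 days (78 left).
Jun has 30 days (48 left).
Jul has 31 days (17 left).
17 days into Aug → Aug 17, 2028.

Aug 17, 2028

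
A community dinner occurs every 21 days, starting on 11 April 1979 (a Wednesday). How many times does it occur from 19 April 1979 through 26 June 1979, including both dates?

Occurrences land 21·i days after 11 April 1979 for i = 0, 1, 2, …
19 April 1979 is 8 days after the start; 8 ÷ 21 = 0 remainder 8; since the remainder is 8, round up to i = 1. First occurrence in the window: #2 on 2 May 1979 (1×21 = 21 days in).
26 June 1979 is 76 days after the start; 76 ÷ 21 = 3 remainder 13. Last occurrence in the window: #4 on 13 June 1979.
Occurrences #2 through #4: 3 in total.

3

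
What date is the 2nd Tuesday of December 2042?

9 December 2042

The first Tuesday of December 2042 is December 2.
The 2nd Tuesday is 1 weeks later: 2 + 7 = 9.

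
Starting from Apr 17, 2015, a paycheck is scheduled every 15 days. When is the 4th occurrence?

Jun 1, 2015

The 4th occurrence is 3 intervals after the first: 3 × 15 = 45 days after Apr 17, 2015.
Apr has 30 days — 13 days to the end of Apr leaves 32.
May has 31 days (1 left).
1 day into Jun → Jun 1, 2015.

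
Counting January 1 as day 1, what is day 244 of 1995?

1 September 1995

January has 31 days (244 − 31 = 213 remain).
February has 28 days (213 − 28 = 185 remain).
March has 31 days (185 − 31 = 154 remain).
April has 30 days (154 − 30 = 124 remain).
May has 31 days (124 − 31 = 93 remain).
June has 30 days (93 − 30 = 63 remain).
July has 31 days (63 − 31 = 32 remain).
August has 31 days (32 − 31 = 1 remain).
1 into September → September 1.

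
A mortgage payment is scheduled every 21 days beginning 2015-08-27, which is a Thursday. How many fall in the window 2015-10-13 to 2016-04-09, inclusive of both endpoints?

Occurrences land 21·i days after 2015-08-27 for i = 0, 1, 2, …
2015-10-13 is 47 days after the start; 47 ÷ 21 = 2 remainder 5; since the remainder is 5, round up to i = 3. First occurrence in the window: #4 on 2015-10-29 (3×21 = 63 days in).
2016-04-09 is 226 days after the start; 226 ÷ 21 = 10 remainder 16. Last occurrence in the window: #11 on 2016-03-24.
Occurrences #4 through #11: 8 in total.

8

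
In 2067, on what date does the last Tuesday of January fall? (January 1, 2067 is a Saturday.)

January 2067 begins on a Saturday, so the first Tuesday is January 4 (3 days later).
January 2067 has 31 days. Adding weeks: 4, 11, 18, 25 — the last one ≤ 31 is the 25th.

2067-01-25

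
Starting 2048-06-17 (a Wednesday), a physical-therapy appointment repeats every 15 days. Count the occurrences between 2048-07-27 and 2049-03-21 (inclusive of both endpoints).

Occurrences land 15·i days after 2048-06-17 for i = 0, 1, 2, …
2048-07-27 is 40 days after the start; 40 ÷ 15 = 2 remainder 10; since the remainder is 10, round up to i = 3. First occurrence in the window: #4 on 2048-08-01 (3×15 = 45 days in).
2049-03-21 is 277 days after the start; 277 ÷ 15 = 18 remainder 7. Last occurrence in the window: #19 on 2049-03-14.
Occurrences #4 through #19: 16 in total.

16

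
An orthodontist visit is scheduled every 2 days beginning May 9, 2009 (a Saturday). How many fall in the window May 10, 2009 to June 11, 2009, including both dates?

16

Occurrences land 2·i days after May 9, 2009 for i = 0, 1, 2, …
May 10, 2009 is 1 day after the start; 1 ÷ 2 = 0 remainder 1; since the remainder is 1, round up to i = 1. First occurrence in the window: #2 on May 11, 2009 (1×2 = 2 days in).
June 11, 2009 is 33 days after the start; 33 ÷ 2 = 16 remainder 1. Last occurrence in the window: #17 on June 10, 2009.
Occurrences #2 through #17: 16 in total.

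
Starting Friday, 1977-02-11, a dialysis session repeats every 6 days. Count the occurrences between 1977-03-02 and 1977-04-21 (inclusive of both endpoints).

Occurrences land 6·i days after 1977-02-11 for i = 0, 1, 2, …
1977-03-02 is 19 days after the start; 19 ÷ 6 = 3 remainder 1; since the remainder is 1, round up to i = 4. First occurrence in the window: #5 on 1977-03-07 (4×6 = 24 days in).
1977-04-21 is 69 days after the start; 69 ÷ 6 = 11 remainder 3. Last occurrence in the window: #12 on 1977-04-18.
Occurrences #5 through #12: 8 in total.

8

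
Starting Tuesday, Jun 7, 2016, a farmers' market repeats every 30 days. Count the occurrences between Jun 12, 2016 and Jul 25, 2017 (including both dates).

Occurrences land 30·i days after Jun 7, 2016 for i = 0, 1, 2, …
Jun 12, 2016 is 5 days after the start; 5 ÷ 30 = 0 remainder 5; since the remainder is 5, round up to i = 1. First occurrence in the window: #2 on Jul 7, 2016 (1×30 = 30 days in).
Jul 25, 2017 is 413 days after the start; 413 ÷ 30 = 13 remainder 23. Last occurrence in the window: #14 on Jul 2, 2017.
Occurrences #2 through #14: 13 in total.

13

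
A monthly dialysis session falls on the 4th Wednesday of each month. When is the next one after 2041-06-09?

2041-06-26

June 2041 starts on a Saturday; its first Wednesday is the 5th, so the 4th Wednesday is the 26th — 2041-06-26.
2041-06-26 is after 2041-06-09, so that is the next one.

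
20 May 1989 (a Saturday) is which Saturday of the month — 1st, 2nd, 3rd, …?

3rd

Day 20 falls in week ⌈20/7⌉ of the month.
Days 1–7 hold the 1st Saturday, 8–14 the 2nd, 15–21 the 3rd, 22–28 the 4th, 29–31 the 5th.
20 is in the range for the 3rd.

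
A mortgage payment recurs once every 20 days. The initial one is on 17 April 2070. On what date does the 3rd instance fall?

The 3rd occurrence is 2 intervals after the first: 2 × 20 = 40 days after 17 April 2070.
April has 30 days — 13 days to the end of April leaves 27.
27 days into May → 27 May 2070.

27 May 2070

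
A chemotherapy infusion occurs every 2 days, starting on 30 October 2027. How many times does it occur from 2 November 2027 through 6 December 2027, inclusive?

17

Occurrences land 2·i days after 30 October 2027 for i = 0, 1, 2, …
2 November 2027 is 3 days after the start; 3 ÷ 2 = 1 remainder 1; since the remainder is 1, round up to i = 2. First occurrence in the window: #3 on 3 November 2027 (2×2 = 4 days in).
6 December 2027 is 37 days after the start; 37 ÷ 2 = 18 remainder 1. Last occurrence in the window: #19 on 5 December 2027.
Occurrences #3 through #19: 17 in total.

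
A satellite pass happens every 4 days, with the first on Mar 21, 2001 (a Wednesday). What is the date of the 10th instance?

The 10th occurrence is 9 intervals after the first: 9 × 4 = 36 days after Mar 21, 2001.
Mar has 31 days — 10 days to the end of Mar leaves 26.
26 days into Apr → Apr 26, 2001.

Apr 26, 2001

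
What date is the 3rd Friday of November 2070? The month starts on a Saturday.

21 November 2070

November 2070 begins on a Saturday, so the first Friday is November 7 (6 days later).
The 3rd Friday is 2 weeks later: 7 + 14 = 21.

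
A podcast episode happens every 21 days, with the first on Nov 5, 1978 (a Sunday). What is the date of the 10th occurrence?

The 10th occurrence is 9 intervals after the first: 9 × 21 = 189 days after Nov 5, 1978.
Nov has 30 days — 25 days to the end of Nov leaves 164.
Dec has 31 days (133 left).
Jan has 31 days (102 left).
Feb has 28 days (74 left).
Mar has 31 days (43 left).
Apr has 30 days (13 left).
13 days into May → May 13, 1979.

May 13, 1979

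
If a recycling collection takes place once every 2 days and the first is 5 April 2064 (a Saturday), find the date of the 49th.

10 July 2064

The 49th occurrence is 48 intervals after the first: 48 × 2 = 96 days after 5 April 2064.
April has 30 days — 25 days to the end of April leaves 71.
May has 31 days (40 left).
June has 30 days (10 left).
10 days into July → 10 July 2064.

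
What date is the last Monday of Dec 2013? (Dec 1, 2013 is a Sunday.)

Dec 30, 2013

Dec 2013 begins on a Sunday, so the first Monday is Dec 2 (1 day later).
Dec 2013 has 31 days. Adding weeks: 2, 9, 16, 23, 30 — the last one ≤ 31 is the 30th.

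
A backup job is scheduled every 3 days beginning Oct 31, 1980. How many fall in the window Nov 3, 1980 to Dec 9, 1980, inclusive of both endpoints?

13

Occurrences land 3·i days after Oct 31, 1980 for i = 0, 1, 2, …
Nov 3, 1980 is 3 days after the start; 3 ÷ 3 = 1 remainder 0. First occurrence in the window: #2 on Nov 3, 1980 (1×3 = 3 days in).
Dec 9, 1980 is 39 days after the start; 39 ÷ 3 = 13 remainder 0. Last occurrence in the window: #14 on Dec 9, 1980.
Occurrences #2 through #14: 13 in total.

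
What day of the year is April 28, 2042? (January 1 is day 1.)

118

Days in months before April: 31 + 28 + 31 = 90.
Plus 28 days into April → day 118.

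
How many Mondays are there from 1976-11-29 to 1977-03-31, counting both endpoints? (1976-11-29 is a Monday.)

18

1976-11-29 is a Monday; the first Monday on or after it is 1976-11-29.
From 1976-11-29 to 1977-03-31: 1 + 31 + 31 + 28 + 31 = 122 days (rest of November, December, January, February, March).
122 ÷ 7 = 17 full weeks with remainder 3, so 17 more Mondays after the first → 18.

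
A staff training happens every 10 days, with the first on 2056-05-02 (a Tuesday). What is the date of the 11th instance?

The 11th occurrence is 10 intervals after the first: 10 × 10 = 100 days after 2056-05-02.
May has 31 days — 29 days to the end of May leaves 71.
June has 30 days (41 left).
July has 31 days (10 left).
10 days into August → 2056-08-10.

2056-08-10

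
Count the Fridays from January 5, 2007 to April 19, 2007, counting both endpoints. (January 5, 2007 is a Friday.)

15

January 5, 2007 is a Friday; the first Friday on or after it is January 5, 2007.
From January 5, 2007 to April 19, 2007: 26 + 28 + 31 + 19 = 104 days (rest of January, February, March, April).
104 ÷ 7 = 14 full weeks with remainder 6, so 14 more Fridays after the first → 15.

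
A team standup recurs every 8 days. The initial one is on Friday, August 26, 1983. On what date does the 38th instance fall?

The 38th occurrence is 37 intervals after the first: 37 × 8 = 296 days after August 26, 1983.
August has 31 days — 5 days to the end of August leaves 291.
September has 30 days (261 left).
October has 31 days (230 left).
November has 30 days (200 left).
December has 31 days (169 left).
January has 31 days (138 left).
February has 29 days (109 left).
March has 31 days (78 left).
April has 30 days (48 left).
May has 31 days (17 left).
17 days into June → June 17, 1984.

June 17, 1984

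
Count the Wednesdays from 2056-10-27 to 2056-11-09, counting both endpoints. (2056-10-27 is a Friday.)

2056-10-27 is a Friday; the first Wednesday on or after it is 2056-11-01 (5 days later).
From 2056-11-01 to 2056-11-09 is 9 − 1 = 8 days.
8 ÷ 7 = 1 full weeks with remainder 1, so 1 more Wednesdays after the first → 2.

2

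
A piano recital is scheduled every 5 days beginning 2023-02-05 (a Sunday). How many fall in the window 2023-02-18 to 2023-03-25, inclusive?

7

Occurrences land 5·i days after 2023-02-05 for i = 0, 1, 2, …
2023-02-18 is 13 days after the start; 13 ÷ 5 = 2 remainder 3; since the remainder is 3, round up to i = 3. First occurrence in the window: #4 on 2023-02-20 (3×5 = 15 days in).
2023-03-25 is 48 days after the start; 48 ÷ 5 = 9 remainder 3. Last occurrence in the window: #10 on 2023-03-22.
Occurrences #4 through #10: 7 in total.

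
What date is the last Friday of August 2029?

August 31, 2029

August 2029 begins on a Wednesday, so the first Friday is August 3 (2 days later).
August 2029 has 31 days. Adding weeks: 3, 10, 17, 24, 31 — the last one ≤ 31 is the 31st.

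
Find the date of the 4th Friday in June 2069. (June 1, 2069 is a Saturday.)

June 2069 begins on a Saturday, so the first Friday is June 7 (6 days later).
The 4th Friday is 3 weeks later: 7 + 21 = 28.

28 June 2069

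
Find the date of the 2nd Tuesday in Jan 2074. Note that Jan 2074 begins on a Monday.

Jan 2074 begins on a Monday, so the first Tuesday is Jan 2 (1 day later).
The 2nd Tuesday is 1 weeks later: 2 + 7 = 9.

Jan 9, 2074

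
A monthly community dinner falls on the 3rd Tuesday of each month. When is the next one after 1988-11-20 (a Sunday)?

1988-12-20

November 1988 starts on a Tuesday; its first Tuesday is the 1st, so the 3rd Tuesday is the 15th — 1988-11-15.
That is not after 1988-11-20, so look at December 1988.
December 1988 starts on a Thursday; its first Tuesday is the 6th, so the 3rd Tuesday is the 20th — 1988-12-20.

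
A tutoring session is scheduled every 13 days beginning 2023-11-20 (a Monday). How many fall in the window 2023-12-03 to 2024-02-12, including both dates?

6

Occurrences land 13·i days after 2023-11-20 for i = 0, 1, 2, …
2023-12-03 is 13 days after the start; 13 ÷ 13 = 1 remainder 0. First occurrence in the window: #2 on 2023-12-03 (1×13 = 13 days in).
2024-02-12 is 84 days after the start; 84 ÷ 13 = 6 remainder 6. Last occurrence in the window: #7 on 2024-02-06.
Occurrences #2 through #7: 6 in total.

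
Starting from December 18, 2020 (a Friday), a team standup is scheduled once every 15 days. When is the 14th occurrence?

The 14th occurrence is 13 intervals after the first: 13 × 15 = 195 days after December 18, 2020.
December has 31 days — 13 days to the end of December leaves 182.
January has 31 days (151 left).
February has 28 days (123 left).
March has 31 days (92 left).
April has 30 days (62 left).
May has 31 days (31 left).
June has 30 days (1 left).
1 day into July → July 1, 2021.

July 1, 2021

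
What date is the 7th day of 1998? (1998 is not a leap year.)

Jan 7, 1998

7 into Jan → Jan 7.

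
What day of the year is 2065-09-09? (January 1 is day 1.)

Days in months before September: 31 + 28 + 31 + 30 + 31 + 30 + 31 + 31 = 243.
Plus 9 days into September → day 252.

252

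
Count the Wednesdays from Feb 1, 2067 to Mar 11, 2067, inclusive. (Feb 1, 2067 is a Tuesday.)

Feb 1, 2067 is a Tuesday; the first Wednesday on or after it is Feb 2, 2067 (1 day later).
From Feb 2, 2067 to Mar 11, 2067: 26 + 11 = 37 days (rest of Feb, Mar).
37 ÷ 7 = 5 full weeks with remainder 2, so 5 more Wednesdays after the first → 6.

6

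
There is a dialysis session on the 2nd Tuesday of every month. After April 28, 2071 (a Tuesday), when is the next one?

May 12, 2071

April 2071 starts on a Wednesday; its first Tuesday is the 7th, so the 2nd Tuesday is the 14th — April 14, 2071.
That is not after April 28, 2071, so look at May 2071.
May 2071 starts on a Friday; its first Tuesday is the 5th, so the 2nd Tuesday is the 12th — May 12, 2071.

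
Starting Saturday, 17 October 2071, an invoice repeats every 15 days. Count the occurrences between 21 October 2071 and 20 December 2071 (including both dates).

Occurrences land 15·i days after 17 October 2071 for i = 0, 1, 2, …
21 October 2071 is 4 days after the start; 4 ÷ 15 = 0 remainder 4; since the remainder is 4, round up to i = 1. First occurrence in the window: #2 on 1 November 2071 (1×15 = 15 days in).
20 December 2071 is 64 days after the start; 64 ÷ 15 = 4 remainder 4. Last occurrence in the window: #5 on 16 December 2071.
Occurrences #2 through #5: 4 in total.

4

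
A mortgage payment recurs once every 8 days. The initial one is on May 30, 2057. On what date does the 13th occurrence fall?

September 3, 2057

The 13th occurrence is 12 intervals after the first: 12 × 8 = 96 days after May 30, 2057.
May has 31 days — 1 day to the end of May leaves 95.
June has 30 days (65 left).
July has 31 days (34 left).
August has 31 days (3 left).
3 days into September → September 3, 2057.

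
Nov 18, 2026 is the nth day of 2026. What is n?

322

Days in months before Nov: 31 + 28 + 31 + 30 + 31 + 30 + 31 + 31 + 30 + 31 = 304.
Plus 18 days into Nov → day 322.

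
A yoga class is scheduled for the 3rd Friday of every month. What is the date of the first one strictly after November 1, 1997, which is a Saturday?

November 21, 1997

November 1997 starts on a Saturday; its first Friday is the 7th, so the 3rd Friday is the 21st — November 21, 1997.
November 21, 1997 is after November 1, 1997, so that is the next one.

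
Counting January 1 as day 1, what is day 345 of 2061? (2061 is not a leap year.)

December 11, 2061

January has 31 days (345 − 31 = 314 remain).
February has 28 days (314 − 28 = 286 remain).
March has 31 days (286 − 31 = 255 remain).
April has 30 days (255 − 30 = 225 remain).
May has 31 days (225 − 31 = 194 remain).
June has 30 days (194 − 30 = 164 remain).
July has 31 days (164 − 31 = 133 remain).
August has 31 days (133 − 31 = 102 remain).
September has 30 days (102 − 30 = 72 remain).
October has 31 days (72 − 31 = 41 remain).
November has 30 days (41 − 30 = 11 remain).
11 into December → December 11.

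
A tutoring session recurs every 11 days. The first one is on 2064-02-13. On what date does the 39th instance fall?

2065-04-06

The 39th occurrence is 38 intervals after the first: 38 × 11 = 418 days after 2064-02-13.
February has 29 days — 16 days to the end of February leaves 402.
From end of February to end of 2064 is 306 days (96 left).
January has 31 days (65 left).
February has 28 days (37 left).
March has 31 days (6 left).
6 days into April → 2065-04-06.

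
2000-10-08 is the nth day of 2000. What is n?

Days in months before October: 31 + 29 + 31 + 30 + 31 + 30 + 31 + 31 + 30 = 274.
Plus 8 days into October → day 282.

282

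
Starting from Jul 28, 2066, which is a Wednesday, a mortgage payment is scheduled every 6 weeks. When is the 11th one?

The 11th occurrence is 10 intervals after the first: 10 × 42 = 420 days after Jul 28, 2066.
Jul has 31 days — 3 days to the end of Jul leaves 417.
From end of Jul to end of 2066 is 153 days (264 left).
Jan has 31 days (233 left).
Feb has 28 days (205 left).
Mar has 31 days (174 left).
Apr has 30 days (144 left).
May has 31 days (113 left).
Jun has 30 days (83 left).
Jul has 31 days (52 left).
Aug has 31 days (21 left).
21 days into Sep → Sep 21, 2067.

Sep 21, 2067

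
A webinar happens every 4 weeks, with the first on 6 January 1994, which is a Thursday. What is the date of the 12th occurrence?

10 November 1994

The 12th occurrence is 11 intervals after the first: 11 × 28 = 308 days after 6 January 1994.
January has 31 days — 25 days to the end of January leaves 283.
February has 28 days (255 left).
March has 31 days (224 left).
April has 30 days (194 left).
May has 31 days (163 left).
June has 30 days (133 left).
July has 31 days (102 left).
August has 31 days (71 left).
September has 30 days (41 left).
October has 31 days (10 left).
10 days into November → 10 November 1994.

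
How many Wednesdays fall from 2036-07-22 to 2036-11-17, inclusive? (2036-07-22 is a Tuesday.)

2036-07-22 is a Tuesday; the first Wednesday on or after it is 2036-07-23 (1 day later).
From 2036-07-23 to 2036-11-17: 8 + 31 + 30 + 31 + 17 = 117 days (rest of July, August, September, October, November).
117 ÷ 7 = 16 full weeks with remainder 5, so 16 more Wednesdays after the first → 17.

17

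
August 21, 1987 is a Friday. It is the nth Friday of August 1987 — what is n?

3rd

Day 21 falls in week ⌈21/7⌉ of the month.
Days 1–7 hold the 1st Friday, 8–14 the 2nd, 15–21 the 3rd, 22–28 the 4th, 29–31 the 5th.
21 is in the range for the 3rd.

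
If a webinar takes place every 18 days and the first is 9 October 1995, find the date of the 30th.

14 March 1997

The 30th occurrence is 29 intervals after the first: 29 × 18 = 522 days after 9 October 1995.
October has 31 days — 22 days to the end of October leaves 500.
From end of October to end of 1995 is 61 days (439 left).
1996 has 366 days (73 left).
January has 31 days (42 left).
February has 28 days (14 left).
14 days into March → 14 March 1997.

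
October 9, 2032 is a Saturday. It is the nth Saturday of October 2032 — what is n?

Day 9 falls in week ⌈9/7⌉ of the month.
Days 1–7 hold the 1st Saturday, 8–14 the 2nd, 15–21 the 3rd, 22–28 the 4th, 29–31 the 5th.
9 is in the range for the 2nd.

2nd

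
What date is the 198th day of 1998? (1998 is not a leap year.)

Jul 17, 1998

Jan has 31 days (198 − 31 = 167 remain).
Feb has 28 days (167 − 28 = 139 remain).
Mar has 31 days (139 − 31 = 108 remain).
Apr has 30 days (108 − 30 = 78 remain).
May has 31 days (78 − 31 = 47 remain).
Jun has 30 days (47 − 30 = 17 remain).
17 into Jul → Jul 17.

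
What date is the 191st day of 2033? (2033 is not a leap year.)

Jul 10, 2033

Jan has 31 days (191 − 31 = 160 remain).
Feb has 28 days (160 − 28 = 132 remain).
Mar has 31 days (132 − 31 = 101 remain).
Apr has 30 days (101 − 30 = 71 remain).
May has 31 days (71 − 31 = 40 remain).
Jun has 30 days (40 − 30 = 10 remain).
10 into Jul → Jul 10.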